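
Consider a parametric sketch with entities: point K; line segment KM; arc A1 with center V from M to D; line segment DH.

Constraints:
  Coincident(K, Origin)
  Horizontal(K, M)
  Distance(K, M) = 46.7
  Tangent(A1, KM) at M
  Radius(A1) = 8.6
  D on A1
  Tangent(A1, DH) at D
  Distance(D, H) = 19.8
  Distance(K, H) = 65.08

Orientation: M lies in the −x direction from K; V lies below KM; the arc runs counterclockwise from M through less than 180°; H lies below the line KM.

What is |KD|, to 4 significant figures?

55.44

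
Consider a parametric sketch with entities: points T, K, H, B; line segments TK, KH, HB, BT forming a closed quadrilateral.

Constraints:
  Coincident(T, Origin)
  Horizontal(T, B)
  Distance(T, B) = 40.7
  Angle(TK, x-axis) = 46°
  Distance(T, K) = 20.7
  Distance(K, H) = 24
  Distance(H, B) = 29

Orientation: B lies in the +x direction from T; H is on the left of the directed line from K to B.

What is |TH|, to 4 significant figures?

44.45

Checks: T.y = 0.00, B.y = 0.00 ✓; |KH| = 24.00 ✓; |HB| = 29.00 ✓.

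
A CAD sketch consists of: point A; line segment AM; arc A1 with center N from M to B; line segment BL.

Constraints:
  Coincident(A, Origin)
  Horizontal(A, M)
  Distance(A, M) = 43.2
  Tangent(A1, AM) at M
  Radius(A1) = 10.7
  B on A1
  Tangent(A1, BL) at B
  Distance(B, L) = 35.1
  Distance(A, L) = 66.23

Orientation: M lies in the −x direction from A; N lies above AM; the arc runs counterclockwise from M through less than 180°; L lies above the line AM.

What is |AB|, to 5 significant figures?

36.380

Checks: |NB| = 10.70 ✓; ∠(NB, BL) = 90.00° ✓; |BL| = 35.10 ✓; |AL| = 66.23 ✓.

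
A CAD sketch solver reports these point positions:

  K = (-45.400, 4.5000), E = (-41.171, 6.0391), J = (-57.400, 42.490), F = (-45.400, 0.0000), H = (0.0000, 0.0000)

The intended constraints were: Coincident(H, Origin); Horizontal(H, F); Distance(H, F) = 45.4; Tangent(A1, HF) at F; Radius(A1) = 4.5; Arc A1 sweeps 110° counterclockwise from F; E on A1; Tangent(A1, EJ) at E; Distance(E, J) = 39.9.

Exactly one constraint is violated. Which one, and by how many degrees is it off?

Tangent(A1, EJ) at E — off by 4.00°.

H = (0.00, 0.00) ✓; H.y = 0.00, F.y = 0.00 ✓; |HF| = 45.40 ✓; ∠(KF, FH) = 90.00° ✓; |KF| = 4.500 ✓; bearing(K→E) − bearing(K→F) = 110.0° ✓; |KE| = 4.500 ✓; ∠(KE, EJ) = 86.00° ✗; |EJ| = 39.90 ✓.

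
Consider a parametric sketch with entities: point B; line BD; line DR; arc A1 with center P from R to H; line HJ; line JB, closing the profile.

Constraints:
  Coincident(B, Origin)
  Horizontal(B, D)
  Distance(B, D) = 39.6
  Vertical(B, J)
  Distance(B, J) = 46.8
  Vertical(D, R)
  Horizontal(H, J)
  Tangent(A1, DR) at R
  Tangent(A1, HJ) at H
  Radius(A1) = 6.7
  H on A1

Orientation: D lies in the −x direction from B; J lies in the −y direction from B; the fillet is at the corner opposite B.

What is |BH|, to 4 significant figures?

57.21

The virtual corner opposite B is at (-39.60, -46.80). Since A1 is tangent to DR there, PR ⟂ DR and A1 meets HJ tangentially, so PH is at right angles to HJ, with radius 6.7, so the center P sits 6.7 in from both sides at P = (-32.90, -40.10). That places the tangent points at R = (-39.60, -40.10) on DR and H = (-32.90, -46.80) on HJ. Then |BH| = |H − B| = 57.21.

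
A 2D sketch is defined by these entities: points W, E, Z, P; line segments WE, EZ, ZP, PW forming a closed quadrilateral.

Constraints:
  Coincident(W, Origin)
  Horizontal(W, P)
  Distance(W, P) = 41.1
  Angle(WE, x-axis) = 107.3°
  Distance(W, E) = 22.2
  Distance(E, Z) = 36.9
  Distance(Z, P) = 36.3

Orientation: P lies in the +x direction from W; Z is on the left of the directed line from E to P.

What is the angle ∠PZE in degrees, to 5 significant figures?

90.971°

W is at the origin; W and P share the same y with |WP| = 41.1 and P in +x, so P = (41.1, 0). WE runs at 107.3° with |WE| = 22.2, so E = (-6.6017, 21.196). Z is determined by |EZ| = 36.9 and |ZP| = 36.3 together: it lies at the intersection of circle(E, 36.9) and circle(P, 36.3). With |EP| = 52.199, the foot of the radical line on EP is 26.520 from E and the perpendicular offset is √(36.9² − 26.520²) = 25.657. Taking the left-of-EP solution: Z = (28.052, 33.874).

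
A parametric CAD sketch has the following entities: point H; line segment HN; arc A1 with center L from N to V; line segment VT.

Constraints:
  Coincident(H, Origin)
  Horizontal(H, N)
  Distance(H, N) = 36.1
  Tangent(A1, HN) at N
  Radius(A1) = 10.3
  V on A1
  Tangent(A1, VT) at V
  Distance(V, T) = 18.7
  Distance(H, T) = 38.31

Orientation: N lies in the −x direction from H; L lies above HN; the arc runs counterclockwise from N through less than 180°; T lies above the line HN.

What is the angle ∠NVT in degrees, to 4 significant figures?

135.7°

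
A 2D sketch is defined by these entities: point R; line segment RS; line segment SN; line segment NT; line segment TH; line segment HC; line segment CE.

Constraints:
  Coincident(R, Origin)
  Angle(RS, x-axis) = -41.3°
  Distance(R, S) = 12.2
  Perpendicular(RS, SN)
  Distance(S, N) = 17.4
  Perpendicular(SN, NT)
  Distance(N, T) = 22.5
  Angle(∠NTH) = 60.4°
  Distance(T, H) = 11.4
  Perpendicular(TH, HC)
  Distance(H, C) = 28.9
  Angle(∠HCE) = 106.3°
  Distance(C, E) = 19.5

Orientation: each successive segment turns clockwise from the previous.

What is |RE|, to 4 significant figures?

43.76

The perpendicularity gives HC at right angles to TH, so HC runs at -70.90°; with |HC| = 28.9, C = (1.007, -29.85). ∠HCE = 106.3° gives CE at -144.6° from the x-axis; with |CE| = 19.5, E = (-14.89, -41.15). Then |RE| = |E − R| = 43.76.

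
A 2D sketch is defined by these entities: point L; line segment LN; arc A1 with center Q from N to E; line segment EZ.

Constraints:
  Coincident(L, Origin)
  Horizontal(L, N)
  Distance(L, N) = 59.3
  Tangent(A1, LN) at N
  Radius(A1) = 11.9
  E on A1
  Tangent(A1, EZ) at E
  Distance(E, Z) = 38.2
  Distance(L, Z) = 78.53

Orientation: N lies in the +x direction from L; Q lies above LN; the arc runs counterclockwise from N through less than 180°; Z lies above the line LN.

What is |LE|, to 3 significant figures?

72.3

Checks: |QE| = 11.90 ✓; ∠(QE, EZ) = 90.00° ✓; |EZ| = 38.20 ✓; |LZ| = 78.53 ✓.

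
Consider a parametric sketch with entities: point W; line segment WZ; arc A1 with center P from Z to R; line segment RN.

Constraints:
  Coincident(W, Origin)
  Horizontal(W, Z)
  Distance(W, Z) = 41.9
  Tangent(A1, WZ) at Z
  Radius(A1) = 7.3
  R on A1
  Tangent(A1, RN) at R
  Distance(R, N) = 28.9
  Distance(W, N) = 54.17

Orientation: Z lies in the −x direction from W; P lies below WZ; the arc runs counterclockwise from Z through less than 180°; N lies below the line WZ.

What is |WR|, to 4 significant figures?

49.76

Checks: |PZ| = 7.300 ✓; |PR| = 7.300 ✓; ∠(PR, RN) = 90.00° ✓; |RN| = 28.90 ✓; |WN| = 54.17 ✓.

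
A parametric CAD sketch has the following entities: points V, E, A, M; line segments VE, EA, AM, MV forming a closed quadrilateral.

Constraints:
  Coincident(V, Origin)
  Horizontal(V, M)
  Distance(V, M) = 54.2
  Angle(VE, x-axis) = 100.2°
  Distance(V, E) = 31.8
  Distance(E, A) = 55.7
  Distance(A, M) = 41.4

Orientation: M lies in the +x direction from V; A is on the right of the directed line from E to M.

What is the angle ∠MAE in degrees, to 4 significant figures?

86.80°

Checks: VE at 100.2° ✓; |EA| = 55.70 ✓; |AM| = 41.40 ✓.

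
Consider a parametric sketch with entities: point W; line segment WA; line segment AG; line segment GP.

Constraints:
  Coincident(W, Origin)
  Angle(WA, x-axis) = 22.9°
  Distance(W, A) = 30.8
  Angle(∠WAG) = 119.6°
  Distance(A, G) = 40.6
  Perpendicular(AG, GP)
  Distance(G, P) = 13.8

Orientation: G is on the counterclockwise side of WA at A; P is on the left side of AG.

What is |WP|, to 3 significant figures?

57.3

∠WAG = 119.6°, so AG runs at 22.9° + (180° − 119.6°) = 83.3° from the x-axis; with |AG| = 40.6, G = A + 40.6·(cos 83.3°, sin 83.3°) = (33.1, 52.3). AG is perpendicular to GP; with |GP| = 13.8 on the left of AG, P = G + 13.8·(-0.993, 0.117) = (19.4, 53.9). Then |WP| = |P − W| = 57.3.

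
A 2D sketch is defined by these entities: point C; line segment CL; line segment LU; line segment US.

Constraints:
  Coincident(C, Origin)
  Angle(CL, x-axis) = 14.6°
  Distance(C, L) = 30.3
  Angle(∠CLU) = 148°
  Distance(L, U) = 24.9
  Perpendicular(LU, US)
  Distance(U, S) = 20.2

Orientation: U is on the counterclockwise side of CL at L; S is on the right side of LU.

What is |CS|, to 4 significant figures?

62.25

∠CLU = 148.0°, so LU runs at 14.6° + (180° − 148.0°) = 46.60° from the x-axis; with |LU| = 24.9, U = L + 24.9·(cos 46.60°, sin 46.60°) = (46.43, 25.73). The perpendicularity gives US at right angles to LU; with |US| = 20.2 on the right of LU, S = U + 20.2·(0.7266, -0.6871) = (61.11, 11.85). Then |CS| = |S − C| = 62.25.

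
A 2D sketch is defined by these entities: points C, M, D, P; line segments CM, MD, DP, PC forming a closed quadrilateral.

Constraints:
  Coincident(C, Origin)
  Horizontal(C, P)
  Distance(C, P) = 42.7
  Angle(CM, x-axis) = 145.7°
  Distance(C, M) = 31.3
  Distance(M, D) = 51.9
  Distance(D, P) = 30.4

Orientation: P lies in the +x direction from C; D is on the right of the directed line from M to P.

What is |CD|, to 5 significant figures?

20.693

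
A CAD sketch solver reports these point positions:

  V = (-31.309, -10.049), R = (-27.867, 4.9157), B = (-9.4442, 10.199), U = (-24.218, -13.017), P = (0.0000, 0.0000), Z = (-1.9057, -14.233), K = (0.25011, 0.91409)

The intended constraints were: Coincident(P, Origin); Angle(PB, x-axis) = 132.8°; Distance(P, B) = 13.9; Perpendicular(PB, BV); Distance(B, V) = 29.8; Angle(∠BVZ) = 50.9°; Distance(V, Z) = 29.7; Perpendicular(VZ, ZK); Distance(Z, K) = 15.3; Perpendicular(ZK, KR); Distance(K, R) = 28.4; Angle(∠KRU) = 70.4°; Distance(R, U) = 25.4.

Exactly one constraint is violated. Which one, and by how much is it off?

Distance(R, U) = 25.4 — off by 7.10.

P = (0.00, 0.00) ✓; PB at 132.8° ✓; |PB| = 13.90 ✓; ∠(PB, BV) = 90.00° ✓; |BV| = 29.80 ✓; ∠BVZ = 50.90° ✓; |VZ| = 29.70 ✓; ∠(VZ, ZK) = 90.00° ✓; |ZK| = 15.30 ✓; ∠(ZK, KR) = 90.00° ✓; |KR| = 28.40 ✓; ∠KRU = 70.40° ✓; |RU| = 18.30 ✗.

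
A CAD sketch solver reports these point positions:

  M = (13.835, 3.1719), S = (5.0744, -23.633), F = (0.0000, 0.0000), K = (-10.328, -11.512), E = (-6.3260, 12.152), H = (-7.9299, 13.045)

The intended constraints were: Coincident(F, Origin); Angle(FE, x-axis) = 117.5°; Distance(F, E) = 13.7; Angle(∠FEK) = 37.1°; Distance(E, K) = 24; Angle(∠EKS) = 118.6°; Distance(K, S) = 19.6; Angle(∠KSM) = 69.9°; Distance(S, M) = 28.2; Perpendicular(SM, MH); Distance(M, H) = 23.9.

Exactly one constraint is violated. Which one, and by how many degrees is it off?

Perpendicular(SM, MH) — off by 6.30°.

F = (0.00, 0.00) ✓; FE at 117.5° ✓; |FE| = 13.70 ✓; ∠FEK = 37.10° ✓; |EK| = 24.00 ✓; ∠EKS = 118.6° ✓; |KS| = 19.60 ✓; ∠KSM = 69.90° ✓; |SM| = 28.20 ✓; ∠(SM, MH) = 83.70° ✗; |MH| = 23.90 ✓.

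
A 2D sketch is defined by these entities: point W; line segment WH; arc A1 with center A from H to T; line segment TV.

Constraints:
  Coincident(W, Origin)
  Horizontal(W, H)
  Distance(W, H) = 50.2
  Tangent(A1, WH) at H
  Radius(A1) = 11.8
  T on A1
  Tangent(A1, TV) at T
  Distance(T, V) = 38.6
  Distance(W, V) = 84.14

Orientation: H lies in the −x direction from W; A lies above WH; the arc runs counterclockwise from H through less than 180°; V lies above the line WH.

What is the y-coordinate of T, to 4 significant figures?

20.27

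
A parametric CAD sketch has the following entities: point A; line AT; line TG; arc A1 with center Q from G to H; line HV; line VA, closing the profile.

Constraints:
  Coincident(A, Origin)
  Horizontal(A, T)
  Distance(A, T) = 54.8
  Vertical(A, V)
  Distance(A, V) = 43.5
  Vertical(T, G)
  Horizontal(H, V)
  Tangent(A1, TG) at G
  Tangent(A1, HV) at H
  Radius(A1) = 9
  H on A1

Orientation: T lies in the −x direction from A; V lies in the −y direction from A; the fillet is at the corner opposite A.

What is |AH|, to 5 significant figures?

63.166

A is at the origin; AT is horizontal with |AT| = 54.8 and T on the −x side, so T = (-54.800, 0.0000). AV is vertical with |AV| = 43.5 and V on the −y side, so V = (0.0000, -43.500). The virtual corner opposite A is at (-54.800, -43.500). Since A1 is tangent to TG there, QG ⟂ TG and A1 meets HV tangentially, so QH is at right angles to HV, with radius 9.0, so the center Q sits 9.0 in from both sides at Q = (-45.800, -34.500). That places the tangent points at G = (-54.800, -34.500) on TG and H = (-45.800, -43.500) on HV. Then |AH| = |H − A| = 63.166.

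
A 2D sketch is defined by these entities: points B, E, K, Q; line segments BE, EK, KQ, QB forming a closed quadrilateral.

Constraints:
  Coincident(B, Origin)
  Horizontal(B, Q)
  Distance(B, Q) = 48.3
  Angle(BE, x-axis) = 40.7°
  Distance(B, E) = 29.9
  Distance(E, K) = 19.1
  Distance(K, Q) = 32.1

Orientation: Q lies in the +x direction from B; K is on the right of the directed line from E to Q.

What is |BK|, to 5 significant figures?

16.306

Checks: |EK| = 19.10 ✓; |KQ| = 32.10 ✓.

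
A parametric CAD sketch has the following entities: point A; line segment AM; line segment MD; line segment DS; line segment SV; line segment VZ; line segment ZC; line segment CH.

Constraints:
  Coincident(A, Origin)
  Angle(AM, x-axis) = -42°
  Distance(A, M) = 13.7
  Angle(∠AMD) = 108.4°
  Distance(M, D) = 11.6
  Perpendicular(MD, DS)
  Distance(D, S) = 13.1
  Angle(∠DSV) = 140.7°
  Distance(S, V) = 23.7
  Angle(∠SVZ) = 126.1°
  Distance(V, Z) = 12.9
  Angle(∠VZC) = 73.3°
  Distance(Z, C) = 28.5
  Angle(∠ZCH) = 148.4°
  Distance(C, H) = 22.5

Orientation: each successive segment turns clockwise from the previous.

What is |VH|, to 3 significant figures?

44.0

∠VZC = 73.3° gives ZC at -43.5° from the x-axis; with |ZC| = 28.5, C = (9.23, -1.56). ∠ZCH = 148.4° gives CH at -75.1° from the x-axis; with |CH| = 22.5, H = (15.0, -23.3). Then |VH| = |H − V| = 44.0.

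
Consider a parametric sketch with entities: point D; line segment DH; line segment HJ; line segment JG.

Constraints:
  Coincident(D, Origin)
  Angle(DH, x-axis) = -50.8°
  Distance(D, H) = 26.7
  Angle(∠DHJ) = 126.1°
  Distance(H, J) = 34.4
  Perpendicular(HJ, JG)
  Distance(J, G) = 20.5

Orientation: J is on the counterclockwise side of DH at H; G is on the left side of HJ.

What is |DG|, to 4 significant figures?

50.14

∠DHJ = 126.1°, so HJ runs at -50.8° + (180° − 126.1°) = 3.100° from the x-axis; with |HJ| = 34.4, J = H + 34.4·(cos 3.100°, sin 3.100°) = (51.22, -18.83). HJ is perpendicular to JG; with |JG| = 20.5 on the left of HJ, G = J + 20.5·(-0.05408, 0.9985) = (50.12, 1.639). Then |DG| = |G − D| = 50.14.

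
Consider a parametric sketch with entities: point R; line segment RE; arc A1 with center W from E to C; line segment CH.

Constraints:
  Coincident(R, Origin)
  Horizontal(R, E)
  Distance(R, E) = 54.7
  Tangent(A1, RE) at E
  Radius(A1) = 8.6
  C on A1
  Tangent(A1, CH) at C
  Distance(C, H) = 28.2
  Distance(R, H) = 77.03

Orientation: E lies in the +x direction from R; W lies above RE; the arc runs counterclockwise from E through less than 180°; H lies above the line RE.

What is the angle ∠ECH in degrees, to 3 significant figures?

141°

Checks: R = (0.00, 0.00) ✓; R.y = 0.00, E.y = 0.00 ✓; |WC| = 8.600 ✓; ∠(WC, CH) = 90.00° ✓; |CH| = 28.20 ✓; |RH| = 77.03 ✓.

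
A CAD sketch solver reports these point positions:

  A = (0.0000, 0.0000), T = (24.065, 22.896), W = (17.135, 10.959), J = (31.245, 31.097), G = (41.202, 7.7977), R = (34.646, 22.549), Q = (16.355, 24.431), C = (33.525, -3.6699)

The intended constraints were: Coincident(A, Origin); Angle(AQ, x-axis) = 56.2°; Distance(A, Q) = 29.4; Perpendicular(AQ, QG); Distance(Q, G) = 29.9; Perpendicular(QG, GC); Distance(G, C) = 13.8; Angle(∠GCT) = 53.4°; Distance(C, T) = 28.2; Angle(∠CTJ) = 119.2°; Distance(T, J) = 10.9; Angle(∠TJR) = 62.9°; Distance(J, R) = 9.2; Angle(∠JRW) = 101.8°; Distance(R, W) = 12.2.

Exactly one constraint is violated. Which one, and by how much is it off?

Distance(R, W) = 12.2 — off by 8.80.

A = (0.00, 0.00) ✓; AQ at 56.20° ✓; |AQ| = 29.40 ✓; ∠(AQ, QG) = 90.00° ✓; |QG| = 29.90 ✓; ∠(QG, GC) = 90.00° ✓; |GC| = 13.80 ✓; ∠GCT = 53.40° ✓; |CT| = 28.20 ✓; ∠CTJ = 119.2° ✓; |TJ| = 10.90 ✓; ∠TJR = 62.90° ✓; |JR| = 9.200 ✓; ∠JRW = 101.8° ✓; |RW| = 21.00 ✗.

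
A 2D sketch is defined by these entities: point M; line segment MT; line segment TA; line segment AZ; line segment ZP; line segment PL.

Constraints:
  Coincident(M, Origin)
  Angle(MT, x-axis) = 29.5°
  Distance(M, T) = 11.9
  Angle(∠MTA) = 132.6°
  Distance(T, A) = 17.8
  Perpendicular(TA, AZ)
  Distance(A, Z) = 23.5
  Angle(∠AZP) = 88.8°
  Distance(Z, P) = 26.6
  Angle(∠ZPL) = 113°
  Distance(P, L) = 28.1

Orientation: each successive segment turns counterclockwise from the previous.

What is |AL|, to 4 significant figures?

37.16

∠AZP = 88.8° gives ZP at -101.9° from the x-axis; with |ZP| = 26.6, P = (-13.98, 2.495). ∠ZPL = 113.0° gives PL at -34.90° from the x-axis; with |PL| = 28.1, L = (9.064, -13.58). Then |AL| = |L − A| = 37.16.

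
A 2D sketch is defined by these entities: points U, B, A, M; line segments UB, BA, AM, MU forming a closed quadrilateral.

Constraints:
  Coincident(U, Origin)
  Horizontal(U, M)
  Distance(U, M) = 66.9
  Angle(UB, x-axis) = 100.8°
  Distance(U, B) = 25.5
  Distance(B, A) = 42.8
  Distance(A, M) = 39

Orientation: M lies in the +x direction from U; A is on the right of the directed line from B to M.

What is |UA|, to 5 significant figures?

28.091

Checks: UB at 100.8° ✓; |BA| = 42.80 ✓; |AM| = 39.00 ✓.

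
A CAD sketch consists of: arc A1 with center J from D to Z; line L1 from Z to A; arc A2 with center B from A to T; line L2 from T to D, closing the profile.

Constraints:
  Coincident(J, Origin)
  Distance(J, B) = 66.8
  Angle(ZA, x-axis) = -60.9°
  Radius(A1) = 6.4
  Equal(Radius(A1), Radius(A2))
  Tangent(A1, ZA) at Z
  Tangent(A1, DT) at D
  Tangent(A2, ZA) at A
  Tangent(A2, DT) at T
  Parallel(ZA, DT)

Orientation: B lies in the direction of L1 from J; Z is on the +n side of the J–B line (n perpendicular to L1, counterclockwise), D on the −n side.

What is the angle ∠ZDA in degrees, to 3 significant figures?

79.2°

The slot axis is L1's direction at -60.9°, so u = (cos -60.9°, sin -60.9°) = (0.486, -0.874) and n = (−sin -60.9°, cos -60.9°) = (0.874, 0.486). J is at the origin and B lies 66.8 along u from J, so B = 66.8·u = (32.5, -58.4). Tangency of A1 to both parallel lines with radius 6.4 puts Z and D at J ± 6.4·n: Z = (5.59, 3.11), D = (-5.59, -3.11). Equal radii place A and T the same way about B: A = B + 6.4·n = (38.1, -55.3), T = B − 6.4·n = (26.9, -61.5). Then cos ∠ZDA = DZ·DA / (|DZ||DA|), giving 79.2°.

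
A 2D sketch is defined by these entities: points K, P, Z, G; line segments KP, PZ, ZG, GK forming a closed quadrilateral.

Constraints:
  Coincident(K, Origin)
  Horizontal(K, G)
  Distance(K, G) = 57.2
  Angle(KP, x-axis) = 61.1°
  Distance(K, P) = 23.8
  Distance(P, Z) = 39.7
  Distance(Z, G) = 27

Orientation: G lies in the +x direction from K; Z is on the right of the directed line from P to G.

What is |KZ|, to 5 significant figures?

35.455

Checks: |PZ| = 39.70 ✓; |ZG| = 27.00 ✓.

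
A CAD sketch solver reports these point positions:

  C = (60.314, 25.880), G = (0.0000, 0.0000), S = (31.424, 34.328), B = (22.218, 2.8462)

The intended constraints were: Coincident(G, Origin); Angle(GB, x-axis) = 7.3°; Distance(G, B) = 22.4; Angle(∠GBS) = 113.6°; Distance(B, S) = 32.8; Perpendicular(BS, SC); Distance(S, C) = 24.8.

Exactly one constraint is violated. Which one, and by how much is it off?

Distance(S, C) = 24.8 — off by 5.30.

G = (0.00, 0.00) ✓; GB at 7.300° ✓; |GB| = 22.40 ✓; ∠GBS = 113.6° ✓; |BS| = 32.80 ✓; ∠(BS, SC) = 90.00° ✓; |SC| = 30.10 ✗.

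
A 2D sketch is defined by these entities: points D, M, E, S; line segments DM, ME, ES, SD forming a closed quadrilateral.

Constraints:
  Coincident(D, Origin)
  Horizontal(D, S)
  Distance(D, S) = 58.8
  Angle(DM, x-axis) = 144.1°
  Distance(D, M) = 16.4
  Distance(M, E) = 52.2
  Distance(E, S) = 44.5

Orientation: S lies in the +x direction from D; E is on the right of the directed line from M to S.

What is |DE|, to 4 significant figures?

36.10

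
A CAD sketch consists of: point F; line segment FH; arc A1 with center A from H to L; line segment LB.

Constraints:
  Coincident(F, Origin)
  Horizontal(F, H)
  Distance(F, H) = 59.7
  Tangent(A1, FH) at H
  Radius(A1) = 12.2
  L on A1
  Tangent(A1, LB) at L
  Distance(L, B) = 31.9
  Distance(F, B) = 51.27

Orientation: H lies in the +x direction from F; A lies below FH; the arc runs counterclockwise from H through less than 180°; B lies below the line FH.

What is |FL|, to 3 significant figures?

49.1

F is at the origin; F and H share the same y with |FH| = 59.7 and H on the +x side, so H = (59.7, 0.00). A1 meets FH tangentially, so AH is at right angles to FH, so A = H + (0, -12.2) = (59.7, -12.2). Since AL ⟂ LB (tangency), |AB| = √(12.2² + 31.9²) = 34.2 regardless of where L sits on A1. So B lies on both circle(F, 51.27) and circle(A, 34.2); the below-FH intersection is B = (35.9, -36.6). L is the foot of the tangent from B: L = (48.5, -7.36).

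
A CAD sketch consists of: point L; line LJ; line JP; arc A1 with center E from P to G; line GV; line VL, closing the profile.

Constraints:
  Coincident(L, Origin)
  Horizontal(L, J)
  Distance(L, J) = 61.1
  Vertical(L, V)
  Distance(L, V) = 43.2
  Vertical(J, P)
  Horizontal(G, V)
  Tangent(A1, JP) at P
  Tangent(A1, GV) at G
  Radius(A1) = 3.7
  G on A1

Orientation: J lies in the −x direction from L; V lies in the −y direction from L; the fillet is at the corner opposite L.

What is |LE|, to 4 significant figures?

69.68

L is at the origin; LJ is horizontal with |LJ| = 61.1 and J on the −x side, so J = (-61.10, 0.000). LV is vertical with |LV| = 43.2 and V on the −y side, so V = (0.000, -43.20). The virtual corner opposite L is at (-61.10, -43.20). The tangent condition forces EP to be normal to JP and A1 meets GV tangentially, so EG is at right angles to GV, with radius 3.7, so the center E sits 3.7 in from both sides at E = (-57.40, -39.50). Then |LE| = |E − L| = 69.68.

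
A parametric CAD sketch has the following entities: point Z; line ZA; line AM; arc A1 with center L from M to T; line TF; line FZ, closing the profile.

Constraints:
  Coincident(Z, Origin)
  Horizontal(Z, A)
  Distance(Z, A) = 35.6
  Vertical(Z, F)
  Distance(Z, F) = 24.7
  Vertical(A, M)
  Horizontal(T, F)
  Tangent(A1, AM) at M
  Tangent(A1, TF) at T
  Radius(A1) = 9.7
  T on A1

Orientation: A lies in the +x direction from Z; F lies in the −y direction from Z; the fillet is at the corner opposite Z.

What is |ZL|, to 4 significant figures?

29.93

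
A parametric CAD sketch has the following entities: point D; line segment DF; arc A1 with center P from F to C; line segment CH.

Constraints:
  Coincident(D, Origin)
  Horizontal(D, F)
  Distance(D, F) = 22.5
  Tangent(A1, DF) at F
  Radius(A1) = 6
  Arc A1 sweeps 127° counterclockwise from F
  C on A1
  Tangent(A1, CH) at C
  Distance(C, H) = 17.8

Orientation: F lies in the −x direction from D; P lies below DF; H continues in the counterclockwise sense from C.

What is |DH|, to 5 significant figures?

29.027

On A1, F sits at bearing 90° from P; a 127° counterclockwise sweep puts C at bearing 217°, so C = P + 6.0·(cos 217°, sin 217°) = (-27.292, -9.6109). A1 meets CH tangentially, so PC is at right angles to CH, so CH runs along (−sin 217°, cos 217°); with |CH| = 17.8, H = (-16.580, -23.827). Then |DH| = |H − D| = 29.027.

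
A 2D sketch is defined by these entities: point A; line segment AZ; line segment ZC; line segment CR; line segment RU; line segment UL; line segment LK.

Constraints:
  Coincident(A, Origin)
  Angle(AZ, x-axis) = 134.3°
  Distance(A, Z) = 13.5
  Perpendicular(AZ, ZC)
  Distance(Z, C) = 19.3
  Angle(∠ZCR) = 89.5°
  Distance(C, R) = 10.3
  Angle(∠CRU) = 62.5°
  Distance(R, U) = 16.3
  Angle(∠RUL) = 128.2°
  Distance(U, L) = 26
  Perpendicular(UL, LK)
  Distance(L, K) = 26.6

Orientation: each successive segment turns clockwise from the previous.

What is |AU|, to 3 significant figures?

11.9

A is at the origin; AZ runs at 134.3° with length 13.5, so Z = (-9.43, 9.66). The perpendicularity gives ZC at right angles to AZ, so ZC runs at 44.3°; with |ZC| = 19.3, C = (4.38, 23.1). ∠ZCR = 89.5° gives CR at -46.2° from the x-axis; with |CR| = 10.3, R = (11.5, 15.7). ∠CRU = 62.5° gives RU at -164° from the x-axis; with |RU| = 16.3, U = (-4.13, 11.1). Then |AU| = |U − A| = 11.9.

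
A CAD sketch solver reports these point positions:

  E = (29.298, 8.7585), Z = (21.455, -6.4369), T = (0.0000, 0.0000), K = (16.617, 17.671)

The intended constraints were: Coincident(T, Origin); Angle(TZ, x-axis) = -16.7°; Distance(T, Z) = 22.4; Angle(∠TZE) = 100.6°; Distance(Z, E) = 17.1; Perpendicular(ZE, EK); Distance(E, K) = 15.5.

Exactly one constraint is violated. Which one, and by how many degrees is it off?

Perpendicular(ZE, EK) — off by 7.80°.

T = (0.00, 0.00) ✓; TZ at -16.70° ✓; |TZ| = 22.40 ✓; ∠TZE = 100.6° ✓; |ZE| = 17.10 ✓; ∠(ZE, EK) = 82.20° ✗; |EK| = 15.50 ✓.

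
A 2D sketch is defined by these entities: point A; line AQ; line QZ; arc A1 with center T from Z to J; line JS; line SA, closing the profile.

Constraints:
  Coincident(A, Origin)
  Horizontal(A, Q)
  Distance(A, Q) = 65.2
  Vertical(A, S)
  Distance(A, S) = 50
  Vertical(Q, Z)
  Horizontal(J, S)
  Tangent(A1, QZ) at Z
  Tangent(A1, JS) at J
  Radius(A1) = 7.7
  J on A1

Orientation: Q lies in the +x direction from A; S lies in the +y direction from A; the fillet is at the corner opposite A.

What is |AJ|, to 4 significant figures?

76.20

A is at the origin; AQ is horizontal with |AQ| = 65.2 and Q on the +x side, so Q = (65.20, 0.000). AS is vertical with |AS| = 50.0 and S on the +y side, so S = (0.000, 50.00). The virtual corner opposite A is at (65.20, 50.00). Since A1 is tangent to QZ there, TZ ⟂ QZ and A1 meets JS tangentially, so TJ is at right angles to JS, with radius 7.7, so the center T sits 7.7 in from both sides at T = (57.50, 42.30). That places the tangent points at Z = (65.20, 42.30) on QZ and J = (57.50, 50.00) on JS. Then |AJ| = |J − A| = 76.20.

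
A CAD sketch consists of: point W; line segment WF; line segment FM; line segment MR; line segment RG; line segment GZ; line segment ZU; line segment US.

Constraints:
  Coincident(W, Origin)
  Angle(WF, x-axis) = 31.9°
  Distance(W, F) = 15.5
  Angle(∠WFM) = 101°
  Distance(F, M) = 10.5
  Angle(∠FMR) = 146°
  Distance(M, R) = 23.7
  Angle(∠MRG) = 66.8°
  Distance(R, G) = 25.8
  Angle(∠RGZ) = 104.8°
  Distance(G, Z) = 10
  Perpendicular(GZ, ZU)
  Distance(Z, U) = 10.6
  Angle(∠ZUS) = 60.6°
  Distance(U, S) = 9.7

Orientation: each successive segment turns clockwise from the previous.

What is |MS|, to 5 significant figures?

21.886

W is at the origin; WF runs at 31.9° with length 15.5, so F = (13.159, 8.1908). ∠WFM = 101.0° gives FM at -47.100° from the x-axis; with |FM| = 10.5, M = (20.307, 0.49909). ∠FMR = 146.0° gives MR at -81.100° from the x-axis; with |MR| = 23.7, R = (23.973, -22.916). ∠MRG = 66.8° gives RG at 165.70° from the x-axis; with |RG| = 25.8, G = (-1.0273, -16.543). ∠RGZ = 104.8° gives GZ at 90.500° from the x-axis; with |GZ| = 10.0, Z = (-1.1146, -6.5434). GZ ⟂ ZU, so ZU runs at 0.50000°; with |ZU| = 10.6, U = (9.4850, -6.4509). ∠ZUS = 60.6° gives US at -118.90° from the x-axis; with |US| = 9.7, S = (4.7972, -14.943). Then |MS| = |S − M| = 21.886.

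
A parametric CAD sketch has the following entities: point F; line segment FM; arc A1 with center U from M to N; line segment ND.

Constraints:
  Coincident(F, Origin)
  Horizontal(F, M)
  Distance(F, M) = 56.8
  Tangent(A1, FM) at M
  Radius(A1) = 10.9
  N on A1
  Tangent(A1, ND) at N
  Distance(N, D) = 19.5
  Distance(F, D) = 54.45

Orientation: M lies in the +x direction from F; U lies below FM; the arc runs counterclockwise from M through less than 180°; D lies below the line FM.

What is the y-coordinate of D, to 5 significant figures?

-30.097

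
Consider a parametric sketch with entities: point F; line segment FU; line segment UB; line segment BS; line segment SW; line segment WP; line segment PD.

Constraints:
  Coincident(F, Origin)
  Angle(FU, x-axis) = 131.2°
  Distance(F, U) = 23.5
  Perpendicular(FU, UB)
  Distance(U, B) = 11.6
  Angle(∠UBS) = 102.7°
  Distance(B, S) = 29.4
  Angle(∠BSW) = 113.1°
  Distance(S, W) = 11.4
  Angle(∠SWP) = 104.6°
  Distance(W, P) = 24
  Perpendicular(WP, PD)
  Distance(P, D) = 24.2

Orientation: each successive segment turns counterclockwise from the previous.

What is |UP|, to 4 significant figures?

22.26

∠BSW = 113.1° gives SW at 5.400° from the x-axis; with |SW| = 11.4, W = (1.171, -14.72). ∠SWP = 104.6° gives WP at 80.80° from the x-axis; with |WP| = 24.0, P = (5.008, 8.968). Then |UP| = |P − U| = 22.26.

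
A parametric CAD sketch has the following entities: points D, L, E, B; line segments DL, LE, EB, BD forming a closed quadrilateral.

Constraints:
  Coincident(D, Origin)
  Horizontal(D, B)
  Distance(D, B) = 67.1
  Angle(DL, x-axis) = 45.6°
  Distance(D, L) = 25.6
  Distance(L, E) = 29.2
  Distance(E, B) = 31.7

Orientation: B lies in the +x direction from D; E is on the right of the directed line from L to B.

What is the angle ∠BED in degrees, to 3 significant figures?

164°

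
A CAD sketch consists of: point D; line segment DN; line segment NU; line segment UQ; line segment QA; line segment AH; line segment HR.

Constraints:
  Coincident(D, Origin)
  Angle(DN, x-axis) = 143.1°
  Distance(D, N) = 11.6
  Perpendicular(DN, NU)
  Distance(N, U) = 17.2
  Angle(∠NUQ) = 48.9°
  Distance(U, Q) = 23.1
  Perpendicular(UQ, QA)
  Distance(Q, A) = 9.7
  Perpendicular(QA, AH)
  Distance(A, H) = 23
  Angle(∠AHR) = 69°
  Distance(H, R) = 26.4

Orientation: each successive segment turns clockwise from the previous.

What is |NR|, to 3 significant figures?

28.0

QA is perpendicular to AH, so AH runs at 102°; with |AH| = 23.0, H = (-8.42, 18.6). ∠AHR = 69.0° gives HR at -9.00° from the x-axis; with |HR| = 26.4, R = (17.7, 14.5). Then |NR| = |R − N| = 28.0.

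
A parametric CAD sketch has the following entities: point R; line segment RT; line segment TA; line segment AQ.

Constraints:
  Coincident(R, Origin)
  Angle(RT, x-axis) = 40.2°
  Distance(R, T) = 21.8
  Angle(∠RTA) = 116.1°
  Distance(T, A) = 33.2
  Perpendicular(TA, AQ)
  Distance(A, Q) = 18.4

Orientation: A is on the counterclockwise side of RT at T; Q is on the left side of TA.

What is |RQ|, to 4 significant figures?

42.81

R is at the origin; RT runs at 40.2° with length 21.8, so T = 21.8·(cos 40.2°, sin 40.2°) = (16.65, 14.07). ∠RTA = 116.1°, so TA runs at 40.2° + (180° − 116.1°) = 104.1° from the x-axis; with |TA| = 33.2, A = T + 33.2·(cos 104.1°, sin 104.1°) = (8.563, 46.27). TA is perpendicular to AQ; with |AQ| = 18.4 on the left of TA, Q = A + 18.4·(-0.9699, -0.2436) = (-9.283, 41.79). Then |RQ| = |Q − R| = 42.81.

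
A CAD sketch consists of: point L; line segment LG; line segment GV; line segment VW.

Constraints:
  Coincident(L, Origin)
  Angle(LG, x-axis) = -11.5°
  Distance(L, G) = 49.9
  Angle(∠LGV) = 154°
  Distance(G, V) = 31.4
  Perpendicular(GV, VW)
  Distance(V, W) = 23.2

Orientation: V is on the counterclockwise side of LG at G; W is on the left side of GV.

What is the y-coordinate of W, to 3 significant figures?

20.4

L is at the origin; LG runs at -11.5° with length 49.9, so G = 49.9·(cos -11.5°, sin -11.5°) = (48.9, -9.95). ∠LGV = 154.0°, so GV runs at -11.5° + (180° − 154.0°) = 14.5° from the x-axis; with |GV| = 31.4, V = G + 31.4·(cos 14.5°, sin 14.5°) = (79.3, -2.09). GV is perpendicular to VW; with |VW| = 23.2 on the left of GV, W = V + 23.2·(-0.250, 0.968) = (73.5, 20.4). So W.y = 20.4.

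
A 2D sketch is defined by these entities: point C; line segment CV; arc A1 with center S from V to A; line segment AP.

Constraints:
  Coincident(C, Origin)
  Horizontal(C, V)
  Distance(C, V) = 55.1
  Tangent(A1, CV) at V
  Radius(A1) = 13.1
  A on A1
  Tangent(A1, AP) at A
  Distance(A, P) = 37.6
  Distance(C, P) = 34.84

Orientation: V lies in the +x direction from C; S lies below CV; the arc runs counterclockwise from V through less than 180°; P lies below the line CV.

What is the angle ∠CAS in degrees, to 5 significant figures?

137.74°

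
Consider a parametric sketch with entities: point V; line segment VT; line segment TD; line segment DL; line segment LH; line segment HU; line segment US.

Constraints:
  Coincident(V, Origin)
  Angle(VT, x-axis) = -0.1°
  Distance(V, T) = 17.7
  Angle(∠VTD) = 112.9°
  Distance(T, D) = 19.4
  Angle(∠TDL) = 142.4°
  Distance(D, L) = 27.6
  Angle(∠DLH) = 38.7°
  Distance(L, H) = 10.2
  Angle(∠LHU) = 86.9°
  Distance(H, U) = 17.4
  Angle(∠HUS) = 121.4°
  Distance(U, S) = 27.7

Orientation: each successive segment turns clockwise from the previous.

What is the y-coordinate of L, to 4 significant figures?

-44.60

V is at the origin; VT runs at -0.1° with length 17.7, so T = (17.70, -0.03089). ∠VTD = 112.9° gives TD at -67.20° from the x-axis; with |TD| = 19.4, D = (25.22, -17.92). ∠TDL = 142.4° gives DL at -104.8° from the x-axis; with |DL| = 27.6, L = (18.17, -44.60). So L.y = -44.60.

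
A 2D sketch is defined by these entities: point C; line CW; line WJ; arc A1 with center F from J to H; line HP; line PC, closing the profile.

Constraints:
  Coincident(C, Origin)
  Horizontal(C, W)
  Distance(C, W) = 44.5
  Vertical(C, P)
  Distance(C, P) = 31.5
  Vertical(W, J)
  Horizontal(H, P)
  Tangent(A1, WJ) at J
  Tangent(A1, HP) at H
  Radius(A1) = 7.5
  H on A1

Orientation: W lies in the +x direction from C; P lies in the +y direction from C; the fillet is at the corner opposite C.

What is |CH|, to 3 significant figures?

48.6

C is at the origin; C and W share the same y with |CW| = 44.5 and W on the +x side, so W = (44.5, 0.00). CP is vertical with |CP| = 31.5 and P on the +y side, so P = (0.00, 31.5). The virtual corner opposite C is at (44.5, 31.5). A1 meets WJ tangentially, so FJ is at right angles to WJ and tangency of A1 to HP means the radius FH is perpendicular to HP, with radius 7.5, so the center F sits 7.5 in from both sides at F = (37.0, 24.0). That places the tangent points at J = (44.5, 24.0) on WJ and H = (37.0, 31.5) on HP. Then |CH| = |H − C| = 48.6.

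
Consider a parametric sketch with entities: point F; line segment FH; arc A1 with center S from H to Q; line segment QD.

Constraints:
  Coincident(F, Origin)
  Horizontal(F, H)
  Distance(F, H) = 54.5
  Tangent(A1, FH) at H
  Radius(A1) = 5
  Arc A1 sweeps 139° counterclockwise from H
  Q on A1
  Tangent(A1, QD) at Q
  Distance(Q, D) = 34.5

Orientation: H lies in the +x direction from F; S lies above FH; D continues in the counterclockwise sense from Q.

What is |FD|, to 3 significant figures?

44.7

On A1, H sits at bearing -90° from S; a 139° counterclockwise sweep puts Q at bearing 49°, so Q = S + 5.0·(cos 49°, sin 49°) = (57.8, 8.77). The tangent condition forces SQ to be normal to QD, so QD runs along (−sin 49°, cos 49°); with |QD| = 34.5, D = (31.7, 31.4). Then |FD| = |D − F| = 44.7.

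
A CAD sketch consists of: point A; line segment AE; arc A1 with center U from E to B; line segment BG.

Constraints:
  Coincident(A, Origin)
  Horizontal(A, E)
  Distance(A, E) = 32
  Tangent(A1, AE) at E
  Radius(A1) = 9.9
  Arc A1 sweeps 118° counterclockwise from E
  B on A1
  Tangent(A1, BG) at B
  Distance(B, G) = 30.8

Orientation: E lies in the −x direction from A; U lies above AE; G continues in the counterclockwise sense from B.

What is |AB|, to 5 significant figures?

27.434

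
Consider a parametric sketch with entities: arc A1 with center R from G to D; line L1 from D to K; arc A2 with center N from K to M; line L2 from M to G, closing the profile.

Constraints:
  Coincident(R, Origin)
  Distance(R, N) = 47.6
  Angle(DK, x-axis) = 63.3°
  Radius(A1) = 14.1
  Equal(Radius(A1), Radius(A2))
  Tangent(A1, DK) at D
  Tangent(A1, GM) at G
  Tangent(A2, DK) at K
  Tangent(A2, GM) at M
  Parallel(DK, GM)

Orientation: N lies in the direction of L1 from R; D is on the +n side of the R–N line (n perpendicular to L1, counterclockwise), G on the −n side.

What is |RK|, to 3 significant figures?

49.6

Tangency of A1 to both parallel lines with radius 14.1 puts D and G at R ± 14.1·n: D = (-12.6, 6.34), G = (12.6, -6.34). Equal radii place K and M the same way about N: K = N + 14.1·n = (8.79, 48.9), M = N − 14.1·n = (34.0, 36.2). Then |RK| = |K − R| = 49.6.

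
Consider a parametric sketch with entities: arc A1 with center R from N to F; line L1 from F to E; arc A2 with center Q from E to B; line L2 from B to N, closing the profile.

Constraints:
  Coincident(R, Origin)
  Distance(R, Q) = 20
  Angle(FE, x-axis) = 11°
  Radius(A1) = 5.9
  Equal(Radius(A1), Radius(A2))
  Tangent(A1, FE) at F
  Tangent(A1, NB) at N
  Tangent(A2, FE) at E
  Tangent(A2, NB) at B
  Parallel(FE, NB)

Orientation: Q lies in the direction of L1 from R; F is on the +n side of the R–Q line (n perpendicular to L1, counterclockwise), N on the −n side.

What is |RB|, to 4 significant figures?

20.85

Tangency of A1 to both parallel lines with radius 5.9 puts F and N at R ± 5.9·n: F = (-1.126, 5.792), N = (1.126, -5.792). Equal radii place E and B the same way about Q: E = Q + 5.9·n = (18.51, 9.608), B = Q − 5.9·n = (20.76, -1.975). Then |RB| = |B − R| = 20.85.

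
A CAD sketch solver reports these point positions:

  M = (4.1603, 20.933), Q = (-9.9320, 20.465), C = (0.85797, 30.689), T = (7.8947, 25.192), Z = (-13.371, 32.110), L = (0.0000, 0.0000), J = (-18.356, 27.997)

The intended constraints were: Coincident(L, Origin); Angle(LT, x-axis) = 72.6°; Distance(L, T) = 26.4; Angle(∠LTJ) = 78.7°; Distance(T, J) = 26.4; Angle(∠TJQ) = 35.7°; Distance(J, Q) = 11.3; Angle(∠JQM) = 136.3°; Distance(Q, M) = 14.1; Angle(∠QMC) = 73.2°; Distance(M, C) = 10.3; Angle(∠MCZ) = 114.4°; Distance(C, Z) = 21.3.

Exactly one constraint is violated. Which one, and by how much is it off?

Distance(C, Z) = 21.3 — off by 7.00.

L = (0.00, 0.00) ✓; LT at 72.60° ✓; |LT| = 26.40 ✓; ∠LTJ = 78.70° ✓; |TJ| = 26.40 ✓; ∠TJQ = 35.70° ✓; |JQ| = 11.30 ✓; ∠JQM = 136.3° ✓; |QM| = 14.10 ✓; ∠QMC = 73.20° ✓; |MC| = 10.30 ✓; ∠MCZ = 114.4° ✓; |CZ| = 14.30 ✗.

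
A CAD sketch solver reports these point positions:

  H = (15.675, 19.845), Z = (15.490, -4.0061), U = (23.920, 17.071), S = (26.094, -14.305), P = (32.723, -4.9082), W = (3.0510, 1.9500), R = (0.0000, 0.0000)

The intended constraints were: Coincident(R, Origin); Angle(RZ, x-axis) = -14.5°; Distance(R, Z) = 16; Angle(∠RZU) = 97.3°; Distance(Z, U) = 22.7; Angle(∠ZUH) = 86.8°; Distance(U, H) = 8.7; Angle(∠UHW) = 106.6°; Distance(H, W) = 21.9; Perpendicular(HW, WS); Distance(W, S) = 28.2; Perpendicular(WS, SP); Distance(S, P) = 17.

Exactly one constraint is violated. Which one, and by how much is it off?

Distance(S, P) = 17 — off by 5.50.

R = (0.00, 0.00) ✓; RZ at -14.50° ✓; |RZ| = 16.00 ✓; ∠RZU = 97.30° ✓; |ZU| = 22.70 ✓; ∠ZUH = 86.80° ✓; |UH| = 8.699 ✓; ∠UHW = 106.6° ✓; |HW| = 21.90 ✓; ∠(HW, WS) = 90.00° ✓; |WS| = 28.20 ✓; ∠(WS, SP) = 90.00° ✓; |SP| = 11.50 ✗.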